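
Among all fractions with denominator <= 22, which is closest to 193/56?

31/9

Expand x = 193/56 as a continued fraction with the Euclidean algorithm:
  193 = 3*56 + 25, so a_0 = 3.
  56 = 2*25 + 6, so a_1 = 2.
  25 = 4*6 + 1, so a_2 = 4.
  6 = 6*1 + 0, so a_3 = 6.
so x = [3; 2, 4, 6].
Convergents (p_i = a_i*p_{i-1} + p_{i-2}, q_i = a_i*q_{i-1} + q_{i-2} with p_{-2}=0, p_{-1}=1, q_{-2}=1, q_{-1}=0), until the denominator exceeds 22:
  i=0: a_0=3, p_0 = 3*1 + 0 = 3, q_0 = 3*0 + 1 = 1.
  i=1: a_1=2, p_1 = 2*3 + 1 = 7, q_1 = 2*1 + 0 = 2.
  i=2: a_2=4, p_2 = 4*7 + 3 = 31, q_2 = 4*2 + 1 = 9.
  i=3: a_3=6, p_3 = 6*31 + 7 = 193, q_3 = 6*9 + 2 = 56.
q_3 = 56 > 22, so the last convergent with denominator <= 22 is p_2/q_2 = 31/9.
The closest fraction with denominator <= 22 is either p_2/q_2 or the intermediate fraction (k*p_2 + p_1)/(k*q_2 + q_1) with the largest k >= 1 whose denominator stays <= 22; these approach x as k grows, and every other convergent or intermediate fraction in range is farther away.
Largest k: floor((22 - q_1)/q_2) = floor((22 - 2)/9) = 2.
That gives (2*31 + 7)/(2*9 + 2) = 69/20.
Compare the errors: |x - 31/9| = |193*9 - 31*56|/(56*9) = 1/504, and |x - 69/20| = |193*20 - 69*56|/(56*20) = 4/1120.
Cross-multiplying, 1*1120 = 1120 < 2016 = 4*504, so 1/504 is smaller: the convergent 31/9 is closer to x than 69/20.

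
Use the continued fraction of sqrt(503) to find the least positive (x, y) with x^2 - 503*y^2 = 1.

(x, y) = (24648, 1099)

First expand sqrt(503) as a continued fraction. With x_i = (sqrt(503) + m_i)/d_i and (m_0, d_0) = (0, 1): a_0 = floor(sqrt(503)) = 22, since 22^2 = 484 <= 503 < 529 = 23^2.
Iterate m_{i+1} = d_i*a_i - m_i, d_{i+1} = (503 - m_{i+1}^2)/d_i, a_{i+1} = floor((a_0 + m_{i+1})/d_{i+1}):
  m_1 = 1*22 - 0 = 22, d_1 = (503 - 22^2)/1 = 19/1 = 19, a_1 = floor((22 + 22)/19) = 2.
  m_2 = 19*2 - 22 = 16, d_2 = (503 - 16^2)/19 = 247/19 = 13, a_2 = floor((22 + 16)/13) = 2.
  m_3 = 13*2 - 16 = 10, d_3 = (503 - 10^2)/13 = 403/13 = 31, a_3 = floor((22 + 10)/31) = 1.
  m_4 = 31*1 - 10 = 21, d_4 = (503 - 21^2)/31 = 62/31 = 2, a_4 = floor((22 + 21)/2) = 21.
  m_5 = 2*21 - 21 = 21, d_5 = (503 - 21^2)/2 = 62/2 = 31, a_5 = floor((22 + 21)/31) = 1.
  m_6 = 31*1 - 21 = 10, d_6 = (503 - 10^2)/31 = 403/31 = 13, a_6 = floor((22 + 10)/13) = 2.
  m_7 = 13*2 - 10 = 16, d_7 = (503 - 16^2)/13 = 247/13 = 19, a_7 = floor((22 + 16)/19) = 2.
  m_8 = 19*2 - 16 = 22, d_8 = (503 - 22^2)/19 = 19/19 = 1, a_8 = floor((22 + 22)/1) = 44.
  m_9 = 1*44 - 22 = 22, d_9 = (503 - 22^2)/1 = 19/1 = 19: (m_9, d_9) = (m_1, d_1) = (22, 19), so from here the quotients repeat a_1, ..., a_8; the period length is 8.
So sqrt(503) = [22; (2, 2, 1, 21, 1, 2, 2, 44)] with period length k = 8.
k is even, so the fundamental solution of x^2 - 503y^2 = 1 is (p_{k-1}, q_{k-1}) = (p_7, q_7); compute convergents through index 7.
Convergents (p_i = a_i*p_{i-1} + p_{i-2}, q_i = a_i*q_{i-1} + q_{i-2} with p_{-2}=0, p_{-1}=1, q_{-2}=1, q_{-1}=0):
  i=0: a_0=22, p_0 = 22*1 + 0 = 22, q_0 = 22*0 + 1 = 1.
  i=1: a_1=2, p_1 = 2*22 + 1 = 45, q_1 = 2*1 + 0 = 2.
  i=2: a_2=2, p_2 = 2*45 + 22 = 112, q_2 = 2*2 + 1 = 5.
  i=3: a_3=1, p_3 = 1*112 + 45 = 157, q_3 = 1*5 + 2 = 7.
  i=4: a_4=21, p_4 = 21*157 + 112 = 3409, q_4 = 21*7 + 5 = 152.
  i=5: a_5=1, p_5 = 1*3409 + 157 = 3566, q_5 = 1*152 + 7 = 159.
  i=6: a_6=2, p_6 = 2*3566 + 3409 = 10541, q_6 = 2*159 + 152 = 470.
  i=7: a_7=2, p_7 = 2*10541 + 3566 = 24648, q_7 = 2*470 + 159 = 1099.
Check: 24648^2 - 503*1099^2 = 607523904 - 607523903 = 1, so (x, y) = (24648, 1099) solves the equation, and by the theorem it is the least positive solution.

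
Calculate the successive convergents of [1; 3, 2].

Using the convergent recurrence p_i = a_i*p_{i-1} + p_{i-2}, q_i = a_i*q_{i-1} + q_{i-2} with p_{-2}=0, p_{-1}=1, q_{-2}=1, q_{-1}=0:
  i=0: a_0=1, p_0 = 1*1 + 0 = 1, q_0 = 1*0 + 1 = 1.
  i=1: a_1=3, p_1 = 3*1 + 1 = 4, q_1 = 3*1 + 0 = 3.
  i=2: a_2=2, p_2 = 2*4 + 1 = 9, q_2 = 2*3 + 1 = 7.

1/1, 4/3, 9/7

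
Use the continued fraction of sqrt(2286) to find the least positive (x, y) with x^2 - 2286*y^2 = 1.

(x, y) = (130049, 2720)

First expand sqrt(2286) as a continued fraction. With x_i = (sqrt(2286) + m_i)/d_i and (m_0, d_0) = (0, 1): a_0 = floor(sqrt(2286)) = 47, since 47^2 = 2209 <= 2286 < 2304 = 48^2.
Iterate m_{i+1} = d_i*a_i - m_i, d_{i+1} = (2286 - m_{i+1}^2)/d_i, a_{i+1} = floor((a_0 + m_{i+1})/d_{i+1}):
  m_1 = 1*47 - 0 = 47, d_1 = (2286 - 47^2)/1 = 77/1 = 77, a_1 = floor((47 + 47)/77) = 1.
  m_2 = 77*1 - 47 = 30, d_2 = (2286 - 30^2)/77 = 1386/77 = 18, a_2 = floor((47 + 30)/18) = 4.
  m_3 = 18*4 - 30 = 42, d_3 = (2286 - 42^2)/18 = 522/18 = 29, a_3 = floor((47 + 42)/29) = 3.
  m_4 = 29*3 - 42 = 45, d_4 = (2286 - 45^2)/29 = 261/29 = 9, a_4 = floor((47 + 45)/9) = 10.
  m_5 = 9*10 - 45 = 45, d_5 = (2286 - 45^2)/9 = 261/9 = 29, a_5 = floor((47 + 45)/29) = 3.
  m_6 = 29*3 - 45 = 42, d_6 = (2286 - 42^2)/29 = 522/29 = 18, a_6 = floor((47 + 42)/18) = 4.
  m_7 = 18*4 - 42 = 30, d_7 = (2286 - 30^2)/18 = 1386/18 = 77, a_7 = floor((47 + 30)/77) = 1.
  m_8 = 77*1 - 30 = 47, d_8 = (2286 - 47^2)/77 = 77/77 = 1, a_8 = floor((47 + 47)/1) = 94.
  m_9 = 1*94 - 47 = 47, d_9 = (2286 - 47^2)/1 = 77/1 = 77: (m_9, d_9) = (m_1, d_1) = (47, 77), so from here the quotients repeat a_1, ..., a_8; the period length is 8.
So sqrt(2286) = [47; (1, 4, 3, 10, 3, 4, 1, 94)] with period length k = 8.
k is even, so the fundamental solution of x^2 - 2286y^2 = 1 is (p_{k-1}, q_{k-1}) = (p_7, q_7); compute convergents through index 7.
Convergents (p_i = a_i*p_{i-1} + p_{i-2}, q_i = a_i*q_{i-1} + q_{i-2} with p_{-2}=0, p_{-1}=1, q_{-2}=1, q_{-1}=0):
  i=0: a_0=47, p_0 = 47*1 + 0 = 47, q_0 = 47*0 + 1 = 1.
  i=1: a_1=1, p_1 = 1*47 + 1 = 48, q_1 = 1*1 + 0 = 1.
  i=2: a_2=4, p_2 = 4*48 + 47 = 239, q_2 = 4*1 + 1 = 5.
  i=3: a_3=3, p_3 = 3*239 + 48 = 765, q_3 = 3*5 + 1 = 16.
  i=4: a_4=10, p_4 = 10*765 + 239 = 7889, q_4 = 10*16 + 5 = 165.
  i=5: a_5=3, p_5 = 3*7889 + 765 = 24432, q_5 = 3*165 + 16 = 511.
  i=6: a_6=4, p_6 = 4*24432 + 7889 = 105617, q_6 = 4*511 + 165 = 2209.
  i=7: a_7=1, p_7 = 1*105617 + 24432 = 130049, q_7 = 1*2209 + 511 = 2720.
Check: 130049^2 - 2286*2720^2 = 16912742401 - 16912742400 = 1, so (x, y) = (130049, 2720) solves the equation, and by the theorem it is the least positive solution.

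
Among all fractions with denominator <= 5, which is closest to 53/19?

Expand x = 53/19 as a continued fraction with the Euclidean algorithm:
  53 = 2*19 + 15, so a_0 = 2.
  19 = 1*15 + 4, so a_1 = 1.
  15 = 3*4 + 3, so a_2 = 3.
  4 = 1*3 + 1, so a_3 = 1.
  3 = 3*1 + 0, so a_4 = 3.
so x = [2; 1, 3, 1, 3].
Convergents (p_i = a_i*p_{i-1} + p_{i-2}, q_i = a_i*q_{i-1} + q_{i-2} with p_{-2}=0, p_{-1}=1, q_{-2}=1, q_{-1}=0), until the denominator exceeds 5:
  i=0: a_0=2, p_0 = 2*1 + 0 = 2, q_0 = 2*0 + 1 = 1.
  i=1: a_1=1, p_1 = 1*2 + 1 = 3, q_1 = 1*1 + 0 = 1.
  i=2: a_2=3, p_2 = 3*3 + 2 = 11, q_2 = 3*1 + 1 = 4.
  i=3: a_3=1, p_3 = 1*11 + 3 = 14, q_3 = 1*4 + 1 = 5.
  i=4: a_4=3, p_4 = 3*14 + 11 = 53, q_4 = 3*5 + 4 = 19.
q_4 = 19 > 5, so the last convergent with denominator <= 5 is p_3/q_3 = 14/5.
The closest fraction with denominator <= 5 is either p_3/q_3 or the intermediate fraction (k*p_3 + p_2)/(k*q_3 + q_2) with the largest k >= 1 whose denominator stays <= 5; these approach x as k grows, and every other convergent or intermediate fraction in range is farther away.
Largest k: floor((5 - q_2)/q_3) = floor((5 - 4)/5) = 0.
Since k = 0, no intermediate fraction beyond p_3/q_3 has denominator <= 5, so the convergent 14/5 is the closest (its error is |53*5 - 14*19|/(19*5) = 1/95).

14/5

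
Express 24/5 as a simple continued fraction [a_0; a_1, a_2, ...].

Run the Euclidean algorithm on 24 and 5; the successive quotients are the partial quotients a_0, a_1, ... (each step inverts the fractional part left over by the previous one):
  24 = 4*5 + 4, so a_0 = 4.
  5 = 1*4 + 1, so a_1 = 1.
  4 = 4*1 + 0, so a_2 = 4.
The remainder reaches 0 after 3 divisions, so the expansion has 3 partial quotients, read off in order.

[4; 1, 4]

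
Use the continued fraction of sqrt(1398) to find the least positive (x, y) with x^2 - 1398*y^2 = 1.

First expand sqrt(1398) as a continued fraction. With x_i = (sqrt(1398) + m_i)/d_i and (m_0, d_0) = (0, 1): a_0 = floor(sqrt(1398)) = 37, since 37^2 = 1369 <= 1398 < 1444 = 38^2.
Iterate m_{i+1} = d_i*a_i - m_i, d_{i+1} = (1398 - m_{i+1}^2)/d_i, a_{i+1} = floor((a_0 + m_{i+1})/d_{i+1}):
  m_1 = 1*37 - 0 = 37, d_1 = (1398 - 37^2)/1 = 29/1 = 29, a_1 = floor((37 + 37)/29) = 2.
  m_2 = 29*2 - 37 = 21, d_2 = (1398 - 21^2)/29 = 957/29 = 33, a_2 = floor((37 + 21)/33) = 1.
  m_3 = 33*1 - 21 = 12, d_3 = (1398 - 12^2)/33 = 1254/33 = 38, a_3 = floor((37 + 12)/38) = 1.
  m_4 = 38*1 - 12 = 26, d_4 = (1398 - 26^2)/38 = 722/38 = 19, a_4 = floor((37 + 26)/19) = 3.
  m_5 = 19*3 - 26 = 31, d_5 = (1398 - 31^2)/19 = 437/19 = 23, a_5 = floor((37 + 31)/23) = 2.
  m_6 = 23*2 - 31 = 15, d_6 = (1398 - 15^2)/23 = 1173/23 = 51, a_6 = floor((37 + 15)/51) = 1.
  m_7 = 51*1 - 15 = 36, d_7 = (1398 - 36^2)/51 = 102/51 = 2, a_7 = floor((37 + 36)/2) = 36.
  m_8 = 2*36 - 36 = 36, d_8 = (1398 - 36^2)/2 = 102/2 = 51, a_8 = floor((37 + 36)/51) = 1.
  m_9 = 51*1 - 36 = 15, d_9 = (1398 - 15^2)/51 = 1173/51 = 23, a_9 = floor((37 + 15)/23) = 2.
  m_10 = 23*2 - 15 = 31, d_10 = (1398 - 31^2)/23 = 437/23 = 19, a_10 = floor((37 + 31)/19) = 3.
  m_11 = 19*3 - 31 = 26, d_11 = (1398 - 26^2)/19 = 722/19 = 38, a_11 = floor((37 + 26)/38) = 1.
  m_12 = 38*1 - 26 = 12, d_12 = (1398 - 12^2)/38 = 1254/38 = 33, a_12 = floor((37 + 12)/33) = 1.
  m_13 = 33*1 - 12 = 21, d_13 = (1398 - 21^2)/33 = 957/33 = 29, a_13 = floor((37 + 21)/29) = 2.
  m_14 = 29*2 - 21 = 37, d_14 = (1398 - 37^2)/29 = 29/29 = 1, a_14 = floor((37 + 37)/1) = 74.
  m_15 = 1*74 - 37 = 37, d_15 = (1398 - 37^2)/1 = 29/1 = 29: (m_15, d_15) = (m_1, d_1) = (37, 29), so from here the quotients repeat a_1, ..., a_14; the period length is 14.
So sqrt(1398) = [37; (2, 1, 1, 3, 2, 1, 36, 1, 2, 3, 1, 1, 2, 74)] with period length k = 14.
k is even, so the fundamental solution of x^2 - 1398y^2 = 1 is (p_{k-1}, q_{k-1}) = (p_13, q_13); compute convergents through index 13.
Convergents (p_i = a_i*p_{i-1} + p_{i-2}, q_i = a_i*q_{i-1} + q_{i-2} with p_{-2}=0, p_{-1}=1, q_{-2}=1, q_{-1}=0):
  i=0: a_0=37, p_0 = 37*1 + 0 = 37, q_0 = 37*0 + 1 = 1.
  i=1: a_1=2, p_1 = 2*37 + 1 = 75, q_1 = 2*1 + 0 = 2.
  i=2: a_2=1, p_2 = 1*75 + 37 = 112, q_2 = 1*2 + 1 = 3.
  i=3: a_3=1, p_3 = 1*112 + 75 = 187, q_3 = 1*3 + 2 = 5.
  i=4: a_4=3, p_4 = 3*187 + 112 = 673, q_4 = 3*5 + 3 = 18.
  i=5: a_5=2, p_5 = 2*673 + 187 = 1533, q_5 = 2*18 + 5 = 41.
  i=6: a_6=1, p_6 = 1*1533 + 673 = 2206, q_6 = 1*41 + 18 = 59.
  i=7: a_7=36, p_7 = 36*2206 + 1533 = 80949, q_7 = 36*59 + 41 = 2165.
  i=8: a_8=1, p_8 = 1*80949 + 2206 = 83155, q_8 = 1*2165 + 59 = 2224.
  i=9: a_9=2, p_9 = 2*83155 + 80949 = 247259, q_9 = 2*2224 + 2165 = 6613.
  i=10: a_10=3, p_10 = 3*247259 + 83155 = 824932, q_10 = 3*6613 + 2224 = 22063.
  i=11: a_11=1, p_11 = 1*824932 + 247259 = 1072191, q_11 = 1*22063 + 6613 = 28676.
  i=12: a_12=1, p_12 = 1*1072191 + 824932 = 1897123, q_12 = 1*28676 + 22063 = 50739.
  i=13: a_13=2, p_13 = 2*1897123 + 1072191 = 4866437, q_13 = 2*50739 + 28676 = 130154.
Check: 4866437^2 - 1398*130154^2 = 23682209074969 - 23682209074968 = 1, so (x, y) = (4866437, 130154) solves the equation, and by the theorem it is the least positive solution.

(x, y) = (4866437, 130154)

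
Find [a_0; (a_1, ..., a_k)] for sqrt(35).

[5; (1, 10)]

Write x_i = (sqrt(35) + m_i)/d_i with (m_0, d_0) = (0, 1). a_0 = floor(sqrt(35)) = 5, since 5^2 = 25 <= 35 < 36 = 6^2.
Iterate m_{i+1} = d_i*a_i - m_i, d_{i+1} = (35 - m_{i+1}^2)/d_i, a_{i+1} = floor((a_0 + m_{i+1})/d_{i+1}):
  m_1 = 1*5 - 0 = 5, d_1 = (35 - 5^2)/1 = 10/1 = 10, a_1 = floor((5 + 5)/10) = 1.
  m_2 = 10*1 - 5 = 5, d_2 = (35 - 5^2)/10 = 10/10 = 1, a_2 = floor((5 + 5)/1) = 10.
  m_3 = 1*10 - 5 = 5, d_3 = (35 - 5^2)/1 = 10/1 = 10: (m_3, d_3) = (m_1, d_1) = (5, 10), so from here the quotients repeat a_1, a_2; the period length is 2.
Hence the expansion of sqrt(35) is a_0 = 5 followed by the repeating block 1, 10 (period 2).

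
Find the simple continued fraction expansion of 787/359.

[2; 5, 4, 1, 13]

Run the Euclidean algorithm on 787 and 359; the successive quotients are the partial quotients a_0, a_1, ... (each step inverts the fractional part left over by the previous one):
  787 = 2*359 + 69, so a_0 = 2.
  359 = 5*69 + 14, so a_1 = 5.
  69 = 4*14 + 13, so a_2 = 4.
  14 = 1*13 + 1, so a_3 = 1.
  13 = 13*1 + 0, so a_4 = 13.
The remainder reaches 0 after 5 divisions, so the expansion has 5 partial quotients, read off in order.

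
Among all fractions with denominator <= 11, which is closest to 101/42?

Expand x = 101/42 as a continued fraction with the Euclidean algorithm:
  101 = 2*42 + 17, so a_0 = 2.
  42 = 2*17 + 8, so a_1 = 2.
  17 = 2*8 + 1, so a_2 = 2.
  8 = 8*1 + 0, so a_3 = 8.
so x = [2; 2, 2, 8].
Convergents (p_i = a_i*p_{i-1} + p_{i-2}, q_i = a_i*q_{i-1} + q_{i-2} with p_{-2}=0, p_{-1}=1, q_{-2}=1, q_{-1}=0), until the denominator exceeds 11:
  i=0: a_0=2, p_0 = 2*1 + 0 = 2, q_0 = 2*0 + 1 = 1.
  i=1: a_1=2, p_1 = 2*2 + 1 = 5, q_1 = 2*1 + 0 = 2.
  i=2: a_2=2, p_2 = 2*5 + 2 = 12, q_2 = 2*2 + 1 = 5.
  i=3: a_3=8, p_3 = 8*12 + 5 = 101, q_3 = 8*5 + 2 = 42.
q_3 = 42 > 11, so the last convergent with denominator <= 11 is p_2/q_2 = 12/5.
The closest fraction with denominator <= 11 is either p_2/q_2 or the intermediate fraction (k*p_2 + p_1)/(k*q_2 + q_1) with the largest k >= 1 whose denominator stays <= 11; these approach x as k grows, and every other convergent or intermediate fraction in range is farther away.
Largest k: floor((11 - q_1)/q_2) = floor((11 - 2)/5) = 1.
That gives (1*12 + 5)/(1*5 + 2) = 17/7.
Compare the errors: |x - 12/5| = |101*5 - 12*42|/(42*5) = 1/210, and |x - 17/7| = |101*7 - 17*42|/(42*7) = 7/294.
Cross-multiplying, 1*294 = 294 < 1470 = 7*210, so 1/210 is smaller: the convergent 12/5 is closer to x than 17/7.

12/5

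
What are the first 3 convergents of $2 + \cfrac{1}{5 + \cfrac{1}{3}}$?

Using the convergent recurrence p_i = a_i*p_{i-1} + p_{i-2}, q_i = a_i*q_{i-1} + q_{i-2} with p_{-2}=0, p_{-1}=1, q_{-2}=1, q_{-1}=0:
  i=0: a_0=2, p_0 = 2*1 + 0 = 2, q_0 = 2*0 + 1 = 1.
  i=1: a_1=5, p_1 = 5*2 + 1 = 11, q_1 = 5*1 + 0 = 5.
  i=2: a_2=3, p_2 = 3*11 + 2 = 35, q_2 = 3*5 + 1 = 16.

2/1, 11/5, 35/16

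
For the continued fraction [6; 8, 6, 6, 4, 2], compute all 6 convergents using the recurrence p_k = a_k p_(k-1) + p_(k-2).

6/1, 49/8, 300/49, 1849/302, 7696/1257, 17241/2816

Using the convergent recurrence p_i = a_i*p_{i-1} + p_{i-2}, q_i = a_i*q_{i-1} + q_{i-2} with p_{-2}=0, p_{-1}=1, q_{-2}=1, q_{-1}=0:
  i=0: a_0=6, p_0 = 6*1 + 0 = 6, q_0 = 6*0 + 1 = 1.
  i=1: a_1=8, p_1 = 8*6 + 1 = 49, q_1 = 8*1 + 0 = 8.
  i=2: a_2=6, p_2 = 6*49 + 6 = 300, q_2 = 6*8 + 1 = 49.
  i=3: a_3=6, p_3 = 6*300 + 49 = 1849, q_3 = 6*49 + 8 = 302.
  i=4: a_4=4, p_4 = 4*1849 + 300 = 7696, q_4 = 4*302 + 49 = 1257.
  i=5: a_5=2, p_5 = 2*7696 + 1849 = 17241, q_5 = 2*1257 + 302 = 2816.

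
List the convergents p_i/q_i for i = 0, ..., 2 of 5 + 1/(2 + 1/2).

Using the convergent recurrence p_i = a_i*p_{i-1} + p_{i-2}, q_i = a_i*q_{i-1} + q_{i-2} with p_{-2}=0, p_{-1}=1, q_{-2}=1, q_{-1}=0:
  i=0: a_0=5, p_0 = 5*1 + 0 = 5, q_0 = 5*0 + 1 = 1.
  i=1: a_1=2, p_1 = 2*5 + 1 = 11, q_1 = 2*1 + 0 = 2.
  i=2: a_2=2, p_2 = 2*11 + 5 = 27, q_2 = 2*2 + 1 = 5.

5/1, 11/2, 27/5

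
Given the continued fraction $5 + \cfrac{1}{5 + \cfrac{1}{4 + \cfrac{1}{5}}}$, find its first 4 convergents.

Using the convergent recurrence p_i = a_i*p_{i-1} + p_{i-2}, q_i = a_i*q_{i-1} + q_{i-2} with p_{-2}=0, p_{-1}=1, q_{-2}=1, q_{-1}=0:
  i=0: a_0=5, p_0 = 5*1 + 0 = 5, q_0 = 5*0 + 1 = 1.
  i=1: a_1=5, p_1 = 5*5 + 1 = 26, q_1 = 5*1 + 0 = 5.
  i=2: a_2=4, p_2 = 4*26 + 5 = 109, q_2 = 4*5 + 1 = 21.
  i=3: a_3=5, p_3 = 5*109 + 26 = 571, q_3 = 5*21 + 5 = 110.

5/1, 26/5, 109/21, 571/110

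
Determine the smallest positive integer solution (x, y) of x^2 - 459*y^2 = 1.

First expand sqrt(459) as a continued fraction. With x_i = (sqrt(459) + m_i)/d_i and (m_0, d_0) = (0, 1): a_0 = floor(sqrt(459)) = 21, since 21^2 = 441 <= 459 < 484 = 22^2.
Iterate m_{i+1} = d_i*a_i - m_i, d_{i+1} = (459 - m_{i+1}^2)/d_i, a_{i+1} = floor((a_0 + m_{i+1})/d_{i+1}):
  m_1 = 1*21 - 0 = 21, d_1 = (459 - 21^2)/1 = 18/1 = 18, a_1 = floor((21 + 21)/18) = 2.
  m_2 = 18*2 - 21 = 15, d_2 = (459 - 15^2)/18 = 234/18 = 13, a_2 = floor((21 + 15)/13) = 2.
  m_3 = 13*2 - 15 = 11, d_3 = (459 - 11^2)/13 = 338/13 = 26, a_3 = floor((21 + 11)/26) = 1.
  m_4 = 26*1 - 11 = 15, d_4 = (459 - 15^2)/26 = 234/26 = 9, a_4 = floor((21 + 15)/9) = 4.
  m_5 = 9*4 - 15 = 21, d_5 = (459 - 21^2)/9 = 18/9 = 2, a_5 = floor((21 + 21)/2) = 21.
  m_6 = 2*21 - 21 = 21, d_6 = (459 - 21^2)/2 = 18/2 = 9, a_6 = floor((21 + 21)/9) = 4.
  m_7 = 9*4 - 21 = 15, d_7 = (459 - 15^2)/9 = 234/9 = 26, a_7 = floor((21 + 15)/26) = 1.
  m_8 = 26*1 - 15 = 11, d_8 = (459 - 11^2)/26 = 338/26 = 13, a_8 = floor((21 + 11)/13) = 2.
  m_9 = 13*2 - 11 = 15, d_9 = (459 - 15^2)/13 = 234/13 = 18, a_9 = floor((21 + 15)/18) = 2.
  m_10 = 18*2 - 15 = 21, d_10 = (459 - 21^2)/18 = 18/18 = 1, a_10 = floor((21 + 21)/1) = 42.
  m_11 = 1*42 - 21 = 21, d_11 = (459 - 21^2)/1 = 18/1 = 18: (m_11, d_11) = (m_1, d_1) = (21, 18), so from here the quotients repeat a_1, ..., a_10; the period length is 10.
So sqrt(459) = [21; (2, 2, 1, 4, 21, 4, 1, 2, 2, 42)] with period length k = 10.
k is even, so the fundamental solution of x^2 - 459y^2 = 1 is (p_{k-1}, q_{k-1}) = (p_9, q_9); compute convergents through index 9.
Convergents (p_i = a_i*p_{i-1} + p_{i-2}, q_i = a_i*q_{i-1} + q_{i-2} with p_{-2}=0, p_{-1}=1, q_{-2}=1, q_{-1}=0):
  i=0: a_0=21, p_0 = 21*1 + 0 = 21, q_0 = 21*0 + 1 = 1.
  i=1: a_1=2, p_1 = 2*21 + 1 = 43, q_1 = 2*1 + 0 = 2.
  i=2: a_2=2, p_2 = 2*43 + 21 = 107, q_2 = 2*2 + 1 = 5.
  i=3: a_3=1, p_3 = 1*107 + 43 = 150, q_3 = 1*5 + 2 = 7.
  i=4: a_4=4, p_4 = 4*150 + 107 = 707, q_4 = 4*7 + 5 = 33.
  i=5: a_5=21, p_5 = 21*707 + 150 = 14997, q_5 = 21*33 + 7 = 700.
  i=6: a_6=4, p_6 = 4*14997 + 707 = 60695, q_6 = 4*700 + 33 = 2833.
  i=7: a_7=1, p_7 = 1*60695 + 14997 = 75692, q_7 = 1*2833 + 700 = 3533.
  i=8: a_8=2, p_8 = 2*75692 + 60695 = 212079, q_8 = 2*3533 + 2833 = 9899.
  i=9: a_9=2, p_9 = 2*212079 + 75692 = 499850, q_9 = 2*9899 + 3533 = 23331.
Check: 499850^2 - 459*23331^2 = 249850022500 - 249850022499 = 1, so (x, y) = (499850, 23331) solves the equation, and by the theorem it is the least positive solution.

(x, y) = (499850, 23331)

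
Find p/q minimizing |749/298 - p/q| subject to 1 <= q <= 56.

93/37

Expand x = 749/298 as a continued fraction with the Euclidean algorithm:
  749 = 2*298 + 153, so a_0 = 2.
  298 = 1*153 + 145, so a_1 = 1.
  153 = 1*145 + 8, so a_2 = 1.
  145 = 18*8 + 1, so a_3 = 18.
  8 = 8*1 + 0, so a_4 = 8.
so x = [2; 1, 1, 18, 8].
Convergents (p_i = a_i*p_{i-1} + p_{i-2}, q_i = a_i*q_{i-1} + q_{i-2} with p_{-2}=0, p_{-1}=1, q_{-2}=1, q_{-1}=0), until the denominator exceeds 56:
  i=0: a_0=2, p_0 = 2*1 + 0 = 2, q_0 = 2*0 + 1 = 1.
  i=1: a_1=1, p_1 = 1*2 + 1 = 3, q_1 = 1*1 + 0 = 1.
  i=2: a_2=1, p_2 = 1*3 + 2 = 5, q_2 = 1*1 + 1 = 2.
  i=3: a_3=18, p_3 = 18*5 + 3 = 93, q_3 = 18*2 + 1 = 37.
  i=4: a_4=8, p_4 = 8*93 + 5 = 749, q_4 = 8*37 + 2 = 298.
q_4 = 298 > 56, so the last convergent with denominator <= 56 is p_3/q_3 = 93/37.
The closest fraction with denominator <= 56 is either p_3/q_3 or the intermediate fraction (k*p_3 + p_2)/(k*q_3 + q_2) with the largest k >= 1 whose denominator stays <= 56; these approach x as k grows, and every other convergent or intermediate fraction in range is farther away.
Largest k: floor((56 - q_2)/q_3) = floor((56 - 2)/37) = 1.
That gives (1*93 + 5)/(1*37 + 2) = 98/39.
Compare the errors: |x - 93/37| = |749*37 - 93*298|/(298*37) = 1/11026, and |x - 98/39| = |749*39 - 98*298|/(298*39) = 7/11622.
Cross-multiplying, 1*11622 = 11622 < 77182 = 7*11026, so 1/11026 is smaller: the convergent 93/37 is closer to x than 98/39.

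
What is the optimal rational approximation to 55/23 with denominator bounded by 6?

Expand x = 55/23 as a continued fraction with the Euclidean algorithm:
  55 = 2*23 + 9, so a_0 = 2.
  23 = 2*9 + 5, so a_1 = 2.
  9 = 1*5 + 4, so a_2 = 1.
  5 = 1*4 + 1, so a_3 = 1.
  4 = 4*1 + 0, so a_4 = 4.
so x = [2; 2, 1, 1, 4].
Convergents (p_i = a_i*p_{i-1} + p_{i-2}, q_i = a_i*q_{i-1} + q_{i-2} with p_{-2}=0, p_{-1}=1, q_{-2}=1, q_{-1}=0), until the denominator exceeds 6:
  i=0: a_0=2, p_0 = 2*1 + 0 = 2, q_0 = 2*0 + 1 = 1.
  i=1: a_1=2, p_1 = 2*2 + 1 = 5, q_1 = 2*1 + 0 = 2.
  i=2: a_2=1, p_2 = 1*5 + 2 = 7, q_2 = 1*2 + 1 = 3.
  i=3: a_3=1, p_3 = 1*7 + 5 = 12, q_3 = 1*3 + 2 = 5.
  i=4: a_4=4, p_4 = 4*12 + 7 = 55, q_4 = 4*5 + 3 = 23.
q_4 = 23 > 6, so the last convergent with denominator <= 6 is p_3/q_3 = 12/5.
The closest fraction with denominator <= 6 is either p_3/q_3 or the intermediate fraction (k*p_3 + p_2)/(k*q_3 + q_2) with the largest k >= 1 whose denominator stays <= 6; these approach x as k grows, and every other convergent or intermediate fraction in range is farther away.
Largest k: floor((6 - q_2)/q_3) = floor((6 - 3)/5) = 0.
Since k = 0, no intermediate fraction beyond p_3/q_3 has denominator <= 6, so the convergent 12/5 is the closest (its error is |55*5 - 12*23|/(23*5) = 1/115).

12/5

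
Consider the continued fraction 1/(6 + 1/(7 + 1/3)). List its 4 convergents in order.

Using the convergent recurrence p_i = a_i*p_{i-1} + p_{i-2}, q_i = a_i*q_{i-1} + q_{i-2} with p_{-2}=0, p_{-1}=1, q_{-2}=1, q_{-1}=0:
  i=0: a_0=0, p_0 = 0*1 + 0 = 0, q_0 = 0*0 + 1 = 1.
  i=1: a_1=6, p_1 = 6*0 + 1 = 1, q_1 = 6*1 + 0 = 6.
  i=2: a_2=7, p_2 = 7*1 + 0 = 7, q_2 = 7*6 + 1 = 43.
  i=3: a_3=3, p_3 = 3*7 + 1 = 22, q_3 = 3*43 + 6 = 135.

0/1, 1/6, 7/43, 22/135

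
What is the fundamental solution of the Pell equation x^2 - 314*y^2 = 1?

First expand sqrt(314) as a continued fraction. With x_i = (sqrt(314) + m_i)/d_i and (m_0, d_0) = (0, 1): a_0 = floor(sqrt(314)) = 17, since 17^2 = 289 <= 314 < 324 = 18^2.
Iterate m_{i+1} = d_i*a_i - m_i, d_{i+1} = (314 - m_{i+1}^2)/d_i, a_{i+1} = floor((a_0 + m_{i+1})/d_{i+1}):
  m_1 = 1*17 - 0 = 17, d_1 = (314 - 17^2)/1 = 25/1 = 25, a_1 = floor((17 + 17)/25) = 1.
  m_2 = 25*1 - 17 = 8, d_2 = (314 - 8^2)/25 = 250/25 = 10, a_2 = floor((17 + 8)/10) = 2.
  m_3 = 10*2 - 8 = 12, d_3 = (314 - 12^2)/10 = 170/10 = 17, a_3 = floor((17 + 12)/17) = 1.
  m_4 = 17*1 - 12 = 5, d_4 = (314 - 5^2)/17 = 289/17 = 17, a_4 = floor((17 + 5)/17) = 1.
  m_5 = 17*1 - 5 = 12, d_5 = (314 - 12^2)/17 = 170/17 = 10, a_5 = floor((17 + 12)/10) = 2.
  m_6 = 10*2 - 12 = 8, d_6 = (314 - 8^2)/10 = 250/10 = 25, a_6 = floor((17 + 8)/25) = 1.
  m_7 = 25*1 - 8 = 17, d_7 = (314 - 17^2)/25 = 25/25 = 1, a_7 = floor((17 + 17)/1) = 34.
  m_8 = 1*34 - 17 = 17, d_8 = (314 - 17^2)/1 = 25/1 = 25: (m_8, d_8) = (m_1, d_1) = (17, 25), so from here the quotients repeat a_1, ..., a_7; the period length is 7.
So sqrt(314) = [17; (1, 2, 1, 1, 2, 1, 34)] with period length k = 7.
k is odd, so (p_{k-1}, q_{k-1}) only solves x^2 - 314y^2 = -1 and the fundamental solution of x^2 - 314y^2 = 1 is (p_{2k-1}, q_{2k-1}) = (p_13, q_13); compute convergents through index 13, running through the period twice.
Convergents (p_i = a_i*p_{i-1} + p_{i-2}, q_i = a_i*q_{i-1} + q_{i-2} with p_{-2}=0, p_{-1}=1, q_{-2}=1, q_{-1}=0):
  i=0: a_0=17, p_0 = 17*1 + 0 = 17, q_0 = 17*0 + 1 = 1.
  i=1: a_1=1, p_1 = 1*17 + 1 = 18, q_1 = 1*1 + 0 = 1.
  i=2: a_2=2, p_2 = 2*18 + 17 = 53, q_2 = 2*1 + 1 = 3.
  i=3: a_3=1, p_3 = 1*53 + 18 = 71, q_3 = 1*3 + 1 = 4.
  i=4: a_4=1, p_4 = 1*71 + 53 = 124, q_4 = 1*4 + 3 = 7.
  i=5: a_5=2, p_5 = 2*124 + 71 = 319, q_5 = 2*7 + 4 = 18.
  i=6: a_6=1, p_6 = 1*319 + 124 = 443, q_6 = 1*18 + 7 = 25.
  i=7: a_7=34, p_7 = 34*443 + 319 = 15381, q_7 = 34*25 + 18 = 868.
  i=8: a_8=1, p_8 = 1*15381 + 443 = 15824, q_8 = 1*868 + 25 = 893.
  i=9: a_9=2, p_9 = 2*15824 + 15381 = 47029, q_9 = 2*893 + 868 = 2654.
  i=10: a_10=1, p_10 = 1*47029 + 15824 = 62853, q_10 = 1*2654 + 893 = 3547.
  i=11: a_11=1, p_11 = 1*62853 + 47029 = 109882, q_11 = 1*3547 + 2654 = 6201.
  i=12: a_12=2, p_12 = 2*109882 + 62853 = 282617, q_12 = 2*6201 + 3547 = 15949.
  i=13: a_13=1, p_13 = 1*282617 + 109882 = 392499, q_13 = 1*15949 + 6201 = 22150.
Indeed p_6^2 - 314*q_6^2 = 196249 - 196250 = -1, not +1.
Check: 392499^2 - 314*22150^2 = 154055465001 - 154055465000 = 1, so (x, y) = (392499, 22150) solves the equation, and by the theorem it is the least positive solution.

(x, y) = (392499, 22150)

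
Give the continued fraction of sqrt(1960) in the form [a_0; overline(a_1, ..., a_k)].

[44; overline(3, 1, 2, 9, 2, 9, 2, 1, 3, 88)]

Write x_i = (sqrt(1960) + m_i)/d_i with (m_0, d_0) = (0, 1). a_0 = floor(sqrt(1960)) = 44, since 44^2 = 1936 <= 1960 < 2025 = 45^2.
Iterate m_{i+1} = d_i*a_i - m_i, d_{i+1} = (1960 - m_{i+1}^2)/d_i, a_{i+1} = floor((a_0 + m_{i+1})/d_{i+1}):
  m_1 = 1*44 - 0 = 44, d_1 = (1960 - 44^2)/1 = 24/1 = 24, a_1 = floor((44 + 44)/24) = 3.
  m_2 = 24*3 - 44 = 28, d_2 = (1960 - 28^2)/24 = 1176/24 = 49, a_2 = floor((44 + 28)/49) = 1.
  m_3 = 49*1 - 28 = 21, d_3 = (1960 - 21^2)/49 = 1519/49 = 31, a_3 = floor((44 + 21)/31) = 2.
  m_4 = 31*2 - 21 = 41, d_4 = (1960 - 41^2)/31 = 279/31 = 9, a_4 = floor((44 + 41)/9) = 9.
  m_5 = 9*9 - 41 = 40, d_5 = (1960 - 40^2)/9 = 360/9 = 40, a_5 = floor((44 + 40)/40) = 2.
  m_6 = 40*2 - 40 = 40, d_6 = (1960 - 40^2)/40 = 360/40 = 9, a_6 = floor((44 + 40)/9) = 9.
  m_7 = 9*9 - 40 = 41, d_7 = (1960 - 41^2)/9 = 279/9 = 31, a_7 = floor((44 + 41)/31) = 2.
  m_8 = 31*2 - 41 = 21, d_8 = (1960 - 21^2)/31 = 1519/31 = 49, a_8 = floor((44 + 21)/49) = 1.
  m_9 = 49*1 - 21 = 28, d_9 = (1960 - 28^2)/49 = 1176/49 = 24, a_9 = floor((44 + 28)/24) = 3.
  m_10 = 24*3 - 28 = 44, d_10 = (1960 - 44^2)/24 = 24/24 = 1, a_10 = floor((44 + 44)/1) = 88.
  m_11 = 1*88 - 44 = 44, d_11 = (1960 - 44^2)/1 = 24/1 = 24: (m_11, d_11) = (m_1, d_1) = (44, 24), so from here the quotients repeat a_1, ..., a_10; the period length is 10.
Hence the expansion of sqrt(1960) is a_0 = 44 followed by the repeating block 3, 1, 2, 9, 2, 9, 2, 1, 3, 88 (period 10).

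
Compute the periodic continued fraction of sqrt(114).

Write x_i = (sqrt(114) + m_i)/d_i with (m_0, d_0) = (0, 1). a_0 = floor(sqrt(114)) = 10, since 10^2 = 100 <= 114 < 121 = 11^2.
Iterate m_{i+1} = d_i*a_i - m_i, d_{i+1} = (114 - m_{i+1}^2)/d_i, a_{i+1} = floor((a_0 + m_{i+1})/d_{i+1}):
  m_1 = 1*10 - 0 = 10, d_1 = (114 - 10^2)/1 = 14/1 = 14, a_1 = floor((10 + 10)/14) = 1.
  m_2 = 14*1 - 10 = 4, d_2 = (114 - 4^2)/14 = 98/14 = 7, a_2 = floor((10 + 4)/7) = 2.
  m_3 = 7*2 - 4 = 10, d_3 = (114 - 10^2)/7 = 14/7 = 2, a_3 = floor((10 + 10)/2) = 10.
  m_4 = 2*10 - 10 = 10, d_4 = (114 - 10^2)/2 = 14/2 = 7, a_4 = floor((10 + 10)/7) = 2.
  m_5 = 7*2 - 10 = 4, d_5 = (114 - 4^2)/7 = 98/7 = 14, a_5 = floor((10 + 4)/14) = 1.
  m_6 = 14*1 - 4 = 10, d_6 = (114 - 10^2)/14 = 14/14 = 1, a_6 = floor((10 + 10)/1) = 20.
  m_7 = 1*20 - 10 = 10, d_7 = (114 - 10^2)/1 = 14/1 = 14: (m_7, d_7) = (m_1, d_1) = (10, 14), so from here the quotients repeat a_1, ..., a_6; the period length is 6.
Hence the expansion of sqrt(114) is a_0 = 10 followed by the repeating block 1, 2, 10, 2, 1, 20 (period 6).

[10; (1, 2, 10, 2, 1, 20)]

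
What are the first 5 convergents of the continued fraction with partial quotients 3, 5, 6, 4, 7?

3/1, 16/5, 99/31, 412/129, 2983/934

Using the convergent recurrence p_i = a_i*p_{i-1} + p_{i-2}, q_i = a_i*q_{i-1} + q_{i-2} with p_{-2}=0, p_{-1}=1, q_{-2}=1, q_{-1}=0:
  i=0: a_0=3, p_0 = 3*1 + 0 = 3, q_0 = 3*0 + 1 = 1.
  i=1: a_1=5, p_1 = 5*3 + 1 = 16, q_1 = 5*1 + 0 = 5.
  i=2: a_2=6, p_2 = 6*16 + 3 = 99, q_2 = 6*5 + 1 = 31.
  i=3: a_3=4, p_3 = 4*99 + 16 = 412, q_3 = 4*31 + 5 = 129.
  i=4: a_4=7, p_4 = 7*412 + 99 = 2983, q_4 = 7*129 + 31 = 934.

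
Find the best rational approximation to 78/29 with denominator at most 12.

Expand x = 78/29 as a continued fraction with the Euclidean algorithm:
  78 = 2*29 + 20, so a_0 = 2.
  29 = 1*20 + 9, so a_1 = 1.
  20 = 2*9 + 2, so a_2 = 2.
  9 = 4*2 + 1, so a_3 = 4.
  2 = 2*1 + 0, so a_4 = 2.
so x = [2; 1, 2, 4, 2].
Convergents (p_i = a_i*p_{i-1} + p_{i-2}, q_i = a_i*q_{i-1} + q_{i-2} with p_{-2}=0, p_{-1}=1, q_{-2}=1, q_{-1}=0), until the denominator exceeds 12:
  i=0: a_0=2, p_0 = 2*1 + 0 = 2, q_0 = 2*0 + 1 = 1.
  i=1: a_1=1, p_1 = 1*2 + 1 = 3, q_1 = 1*1 + 0 = 1.
  i=2: a_2=2, p_2 = 2*3 + 2 = 8, q_2 = 2*1 + 1 = 3.
  i=3: a_3=4, p_3 = 4*8 + 3 = 35, q_3 = 4*3 + 1 = 13.
q_3 = 13 > 12, so the last convergent with denominator <= 12 is p_2/q_2 = 8/3.
The closest fraction with denominator <= 12 is either p_2/q_2 or the intermediate fraction (k*p_2 + p_1)/(k*q_2 + q_1) with the largest k >= 1 whose denominator stays <= 12; these approach x as k grows, and every other convergent or intermediate fraction in range is farther away.
Largest k: floor((12 - q_1)/q_2) = floor((12 - 1)/3) = 3.
That gives (3*8 + 3)/(3*3 + 1) = 27/10.
Compare the errors: |x - 8/3| = |78*3 - 8*29|/(29*3) = 2/87, and |x - 27/10| = |78*10 - 27*29|/(29*10) = 3/290.
Cross-multiplying, 3*87 = 261 < 580 = 2*290, so 3/290 is smaller: the intermediate fraction 27/10 is closer to x than 8/3.

27/10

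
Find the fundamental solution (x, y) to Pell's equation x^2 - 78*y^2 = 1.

(x, y) = (53, 6)

First expand sqrt(78) as a continued fraction. With x_i = (sqrt(78) + m_i)/d_i and (m_0, d_0) = (0, 1): a_0 = floor(sqrt(78)) = 8, since 8^2 = 64 <= 78 < 81 = 9^2.
Iterate m_{i+1} = d_i*a_i - m_i, d_{i+1} = (78 - m_{i+1}^2)/d_i, a_{i+1} = floor((a_0 + m_{i+1})/d_{i+1}):
  m_1 = 1*8 - 0 = 8, d_1 = (78 - 8^2)/1 = 14/1 = 14, a_1 = floor((8 + 8)/14) = 1.
  m_2 = 14*1 - 8 = 6, d_2 = (78 - 6^2)/14 = 42/14 = 3, a_2 = floor((8 + 6)/3) = 4.
  m_3 = 3*4 - 6 = 6, d_3 = (78 - 6^2)/3 = 42/3 = 14, a_3 = floor((8 + 6)/14) = 1.
  m_4 = 14*1 - 6 = 8, d_4 = (78 - 8^2)/14 = 14/14 = 1, a_4 = floor((8 + 8)/1) = 16.
  m_5 = 1*16 - 8 = 8, d_5 = (78 - 8^2)/1 = 14/1 = 14: (m_5, d_5) = (m_1, d_1) = (8, 14), so from here the quotients repeat a_1, ..., a_4; the period length is 4.
So sqrt(78) = [8; (1, 4, 1, 16)] with period length k = 4.
k is even, so the fundamental solution of x^2 - 78y^2 = 1 is (p_{k-1}, q_{k-1}) = (p_3, q_3); compute convergents through index 3.
Convergents (p_i = a_i*p_{i-1} + p_{i-2}, q_i = a_i*q_{i-1} + q_{i-2} with p_{-2}=0, p_{-1}=1, q_{-2}=1, q_{-1}=0):
  i=0: a_0=8, p_0 = 8*1 + 0 = 8, q_0 = 8*0 + 1 = 1.
  i=1: a_1=1, p_1 = 1*8 + 1 = 9, q_1 = 1*1 + 0 = 1.
  i=2: a_2=4, p_2 = 4*9 + 8 = 44, q_2 = 4*1 + 1 = 5.
  i=3: a_3=1, p_3 = 1*44 + 9 = 53, q_3 = 1*5 + 1 = 6.
Check: 53^2 - 78*6^2 = 2809 - 2808 = 1, so (x, y) = (53, 6) solves the equation, and by the theorem it is the least positive solution.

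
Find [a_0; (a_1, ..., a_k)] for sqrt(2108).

Write x_i = (sqrt(2108) + m_i)/d_i with (m_0, d_0) = (0, 1). a_0 = floor(sqrt(2108)) = 45, since 45^2 = 2025 <= 2108 < 2116 = 46^2.
Iterate m_{i+1} = d_i*a_i - m_i, d_{i+1} = (2108 - m_{i+1}^2)/d_i, a_{i+1} = floor((a_0 + m_{i+1})/d_{i+1}):
  m_1 = 1*45 - 0 = 45, d_1 = (2108 - 45^2)/1 = 83/1 = 83, a_1 = floor((45 + 45)/83) = 1.
  m_2 = 83*1 - 45 = 38, d_2 = (2108 - 38^2)/83 = 664/83 = 8, a_2 = floor((45 + 38)/8) = 10.
  m_3 = 8*10 - 38 = 42, d_3 = (2108 - 42^2)/8 = 344/8 = 43, a_3 = floor((45 + 42)/43) = 2.
  m_4 = 43*2 - 42 = 44, d_4 = (2108 - 44^2)/43 = 172/43 = 4, a_4 = floor((45 + 44)/4) = 22.
  m_5 = 4*22 - 44 = 44, d_5 = (2108 - 44^2)/4 = 172/4 = 43, a_5 = floor((45 + 44)/43) = 2.
  m_6 = 43*2 - 44 = 42, d_6 = (2108 - 42^2)/43 = 344/43 = 8, a_6 = floor((45 + 42)/8) = 10.
  m_7 = 8*10 - 42 = 38, d_7 = (2108 - 38^2)/8 = 664/8 = 83, a_7 = floor((45 + 38)/83) = 1.
  m_8 = 83*1 - 38 = 45, d_8 = (2108 - 45^2)/83 = 83/83 = 1, a_8 = floor((45 + 45)/1) = 90.
  m_9 = 1*90 - 45 = 45, d_9 = (2108 - 45^2)/1 = 83/1 = 83: (m_9, d_9) = (m_1, d_1) = (45, 83), so from here the quotients repeat a_1, ..., a_8; the period length is 8.
Hence the expansion of sqrt(2108) is a_0 = 45 followed by the repeating block 1, 10, 2, 22, 2, 10, 1, 90 (period 8).

[45; (1, 10, 2, 22, 2, 10, 1, 90)]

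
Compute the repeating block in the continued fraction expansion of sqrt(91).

[9; (1, 1, 5, 1, 5, 1, 1, 18)]

Write x_i = (sqrt(91) + m_i)/d_i with (m_0, d_0) = (0, 1). a_0 = floor(sqrt(91)) = 9, since 9^2 = 81 <= 91 < 100 = 10^2.
Iterate m_{i+1} = d_i*a_i - m_i, d_{i+1} = (91 - m_{i+1}^2)/d_i, a_{i+1} = floor((a_0 + m_{i+1})/d_{i+1}):
  m_1 = 1*9 - 0 = 9, d_1 = (91 - 9^2)/1 = 10/1 = 10, a_1 = floor((9 + 9)/10) = 1.
  m_2 = 10*1 - 9 = 1, d_2 = (91 - 1^2)/10 = 90/10 = 9, a_2 = floor((9 + 1)/9) = 1.
  m_3 = 9*1 - 1 = 8, d_3 = (91 - 8^2)/9 = 27/9 = 3, a_3 = floor((9 + 8)/3) = 5.
  m_4 = 3*5 - 8 = 7, d_4 = (91 - 7^2)/3 = 42/3 = 14, a_4 = floor((9 + 7)/14) = 1.
  m_5 = 14*1 - 7 = 7, d_5 = (91 - 7^2)/14 = 42/14 = 3, a_5 = floor((9 + 7)/3) = 5.
  m_6 = 3*5 - 7 = 8, d_6 = (91 - 8^2)/3 = 27/3 = 9, a_6 = floor((9 + 8)/9) = 1.
  m_7 = 9*1 - 8 = 1, d_7 = (91 - 1^2)/9 = 90/9 = 10, a_7 = floor((9 + 1)/10) = 1.
  m_8 = 10*1 - 1 = 9, d_8 = (91 - 9^2)/10 = 10/10 = 1, a_8 = floor((9 + 9)/1) = 18.
  m_9 = 1*18 - 9 = 9, d_9 = (91 - 9^2)/1 = 10/1 = 10: (m_9, d_9) = (m_1, d_1) = (9, 10), so from here the quotients repeat a_1, ..., a_8; the period length is 8.
Hence the expansion of sqrt(91) is a_0 = 9 followed by the repeating block 1, 1, 5, 1, 5, 1, 1, 18 (period 8).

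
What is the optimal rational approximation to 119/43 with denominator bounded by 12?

Expand x = 119/43 as a continued fraction with the Euclidean algorithm:
  119 = 2*43 + 33, so a_0 = 2.
  43 = 1*33 + 10, so a_1 = 1.
  33 = 3*10 + 3, so a_2 = 3.
  10 = 3*3 + 1, so a_3 = 3.
  3 = 3*1 + 0, so a_4 = 3.
so x = [2; 1, 3, 3, 3].
Convergents (p_i = a_i*p_{i-1} + p_{i-2}, q_i = a_i*q_{i-1} + q_{i-2} with p_{-2}=0, p_{-1}=1, q_{-2}=1, q_{-1}=0), until the denominator exceeds 12:
  i=0: a_0=2, p_0 = 2*1 + 0 = 2, q_0 = 2*0 + 1 = 1.
  i=1: a_1=1, p_1 = 1*2 + 1 = 3, q_1 = 1*1 + 0 = 1.
  i=2: a_2=3, p_2 = 3*3 + 2 = 11, q_2 = 3*1 + 1 = 4.
  i=3: a_3=3, p_3 = 3*11 + 3 = 36, q_3 = 3*4 + 1 = 13.
q_3 = 13 > 12, so the last convergent with denominator <= 12 is p_2/q_2 = 11/4.
The closest fraction with denominator <= 12 is either p_2/q_2 or the intermediate fraction (k*p_2 + p_1)/(k*q_2 + q_1) with the largest k >= 1 whose denominator stays <= 12; these approach x as k grows, and every other convergent or intermediate fraction in range is farther away.
Largest k: floor((12 - q_1)/q_2) = floor((12 - 1)/4) = 2.
That gives (2*11 + 3)/(2*4 + 1) = 25/9.
Compare the errors: |x - 11/4| = |119*4 - 11*43|/(43*4) = 3/172, and |x - 25/9| = |119*9 - 25*43|/(43*9) = 4/387.
Cross-multiplying, 4*172 = 688 < 1161 = 3*387, so 4/387 is smaller: the intermediate fraction 25/9 is closer to x than 11/4.

25/9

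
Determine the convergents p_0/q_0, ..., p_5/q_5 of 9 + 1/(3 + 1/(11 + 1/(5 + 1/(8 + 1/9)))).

9/1, 28/3, 317/34, 1613/173, 13221/1418, 120602/12935

Using the convergent recurrence p_i = a_i*p_{i-1} + p_{i-2}, q_i = a_i*q_{i-1} + q_{i-2} with p_{-2}=0, p_{-1}=1, q_{-2}=1, q_{-1}=0:
  i=0: a_0=9, p_0 = 9*1 + 0 = 9, q_0 = 9*0 + 1 = 1.
  i=1: a_1=3, p_1 = 3*9 + 1 = 28, q_1 = 3*1 + 0 = 3.
  i=2: a_2=11, p_2 = 11*28 + 9 = 317, q_2 = 11*3 + 1 = 34.
  i=3: a_3=5, p_3 = 5*317 + 28 = 1613, q_3 = 5*34 + 3 = 173.
  i=4: a_4=8, p_4 = 8*1613 + 317 = 13221, q_4 = 8*173 + 34 = 1418.
  i=5: a_5=9, p_5 = 9*13221 + 1613 = 120602, q_5 = 9*1418 + 173 = 12935.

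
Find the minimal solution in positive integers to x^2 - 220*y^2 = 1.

(x, y) = (89, 6)

First expand sqrt(220) as a continued fraction. With x_i = (sqrt(220) + m_i)/d_i and (m_0, d_0) = (0, 1): a_0 = floor(sqrt(220)) = 14, since 14^2 = 196 <= 220 < 225 = 15^2.
Iterate m_{i+1} = d_i*a_i - m_i, d_{i+1} = (220 - m_{i+1}^2)/d_i, a_{i+1} = floor((a_0 + m_{i+1})/d_{i+1}):
  m_1 = 1*14 - 0 = 14, d_1 = (220 - 14^2)/1 = 24/1 = 24, a_1 = floor((14 + 14)/24) = 1.
  m_2 = 24*1 - 14 = 10, d_2 = (220 - 10^2)/24 = 120/24 = 5, a_2 = floor((14 + 10)/5) = 4.
  m_3 = 5*4 - 10 = 10, d_3 = (220 - 10^2)/5 = 120/5 = 24, a_3 = floor((14 + 10)/24) = 1.
  m_4 = 24*1 - 10 = 14, d_4 = (220 - 14^2)/24 = 24/24 = 1, a_4 = floor((14 + 14)/1) = 28.
  m_5 = 1*28 - 14 = 14, d_5 = (220 - 14^2)/1 = 24/1 = 24: (m_5, d_5) = (m_1, d_1) = (14, 24), so from here the quotients repeat a_1, ..., a_4; the period length is 4.
So sqrt(220) = [14; (1, 4, 1, 28)] with period length k = 4.
k is even, so the fundamental solution of x^2 - 220y^2 = 1 is (p_{k-1}, q_{k-1}) = (p_3, q_3); compute convergents through index 3.
Convergents (p_i = a_i*p_{i-1} + p_{i-2}, q_i = a_i*q_{i-1} + q_{i-2} with p_{-2}=0, p_{-1}=1, q_{-2}=1, q_{-1}=0):
  i=0: a_0=14, p_0 = 14*1 + 0 = 14, q_0 = 14*0 + 1 = 1.
  i=1: a_1=1, p_1 = 1*14 + 1 = 15, q_1 = 1*1 + 0 = 1.
  i=2: a_2=4, p_2 = 4*15 + 14 = 74, q_2 = 4*1 + 1 = 5.
  i=3: a_3=1, p_3 = 1*74 + 15 = 89, q_3 = 1*5 + 1 = 6.
Check: 89^2 - 220*6^2 = 7921 - 7920 = 1, so (x, y) = (89, 6) solves the equation, and by the theorem it is the least positive solution.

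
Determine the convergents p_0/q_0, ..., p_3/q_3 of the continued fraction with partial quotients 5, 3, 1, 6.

Using the convergent recurrence p_i = a_i*p_{i-1} + p_{i-2}, q_i = a_i*q_{i-1} + q_{i-2} with p_{-2}=0, p_{-1}=1, q_{-2}=1, q_{-1}=0:
  i=0: a_0=5, p_0 = 5*1 + 0 = 5, q_0 = 5*0 + 1 = 1.
  i=1: a_1=3, p_1 = 3*5 + 1 = 16, q_1 = 3*1 + 0 = 3.
  i=2: a_2=1, p_2 = 1*16 + 5 = 21, q_2 = 1*3 + 1 = 4.
  i=3: a_3=6, p_3 = 6*21 + 16 = 142, q_3 = 6*4 + 3 = 27.

5/1, 16/3, 21/4, 142/27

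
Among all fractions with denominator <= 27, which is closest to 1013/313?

Expand x = 1013/313 as a continued fraction with the Euclidean algorithm:
  1013 = 3*313 + 74, so a_0 = 3.
  313 = 4*74 + 17, so a_1 = 4.
  74 = 4*17 + 6, so a_2 = 4.
  17 = 2*6 + 5, so a_3 = 2.
  6 = 1*5 + 1, so a_4 = 1.
  5 = 5*1 + 0, so a_5 = 5.
so x = [3; 4, 4, 2, 1, 5].
Convergents (p_i = a_i*p_{i-1} + p_{i-2}, q_i = a_i*q_{i-1} + q_{i-2} with p_{-2}=0, p_{-1}=1, q_{-2}=1, q_{-1}=0), until the denominator exceeds 27:
  i=0: a_0=3, p_0 = 3*1 + 0 = 3, q_0 = 3*0 + 1 = 1.
  i=1: a_1=4, p_1 = 4*3 + 1 = 13, q_1 = 4*1 + 0 = 4.
  i=2: a_2=4, p_2 = 4*13 + 3 = 55, q_2 = 4*4 + 1 = 17.
  i=3: a_3=2, p_3 = 2*55 + 13 = 123, q_3 = 2*17 + 4 = 38.
q_3 = 38 > 27, so the last convergent with denominator <= 27 is p_2/q_2 = 55/17.
The closest fraction with denominator <= 27 is either p_2/q_2 or the intermediate fraction (k*p_2 + p_1)/(k*q_2 + q_1) with the largest k >= 1 whose denominator stays <= 27; these approach x as k grows, and every other convergent or intermediate fraction in range is farther away.
Largest k: floor((27 - q_1)/q_2) = floor((27 - 4)/17) = 1.
That gives (1*55 + 13)/(1*17 + 4) = 68/21.
Compare the errors: |x - 55/17| = |1013*17 - 55*313|/(313*17) = 6/5321, and |x - 68/21| = |1013*21 - 68*313|/(313*21) = 11/6573.
Cross-multiplying, 6*6573 = 39438 < 58531 = 11*5321, so 6/5321 is smaller: the convergent 55/17 is closer to x than 68/21.

55/17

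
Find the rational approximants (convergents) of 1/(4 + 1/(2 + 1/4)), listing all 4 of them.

Using the convergent recurrence p_i = a_i*p_{i-1} + p_{i-2}, q_i = a_i*q_{i-1} + q_{i-2} with p_{-2}=0, p_{-1}=1, q_{-2}=1, q_{-1}=0:
  i=0: a_0=0, p_0 = 0*1 + 0 = 0, q_0 = 0*0 + 1 = 1.
  i=1: a_1=4, p_1 = 4*0 + 1 = 1, q_1 = 4*1 + 0 = 4.
  i=2: a_2=2, p_2 = 2*1 + 0 = 2, q_2 = 2*4 + 1 = 9.
  i=3: a_3=4, p_3 = 4*2 + 1 = 9, q_3 = 4*9 + 4 = 40.

0/1, 1/4, 2/9, 9/40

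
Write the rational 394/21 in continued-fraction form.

[18; 1, 3, 5]

Run the Euclidean algorithm on 394 and 21; the successive quotients are the partial quotients a_0, a_1, ... (each step inverts the fractional part left over by the previous one):
  394 = 18*21 + 16, so a_0 = 18.
  21 = 1*16 + 5, so a_1 = 1.
  16 = 3*5 + 1, so a_2 = 3.
  5 = 5*1 + 0, so a_3 = 5.
The remainder reaches 0 after 4 divisions, so the expansion has 4 partial quotients, read off in order.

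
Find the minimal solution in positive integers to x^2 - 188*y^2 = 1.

(x, y) = (4607, 336)

First expand sqrt(188) as a continued fraction. With x_i = (sqrt(188) + m_i)/d_i and (m_0, d_0) = (0, 1): a_0 = floor(sqrt(188)) = 13, since 13^2 = 169 <= 188 < 196 = 14^2.
Iterate m_{i+1} = d_i*a_i - m_i, d_{i+1} = (188 - m_{i+1}^2)/d_i, a_{i+1} = floor((a_0 + m_{i+1})/d_{i+1}):
  m_1 = 1*13 - 0 = 13, d_1 = (188 - 13^2)/1 = 19/1 = 19, a_1 = floor((13 + 13)/19) = 1.
  m_2 = 19*1 - 13 = 6, d_2 = (188 - 6^2)/19 = 152/19 = 8, a_2 = floor((13 + 6)/8) = 2.
  m_3 = 8*2 - 6 = 10, d_3 = (188 - 10^2)/8 = 88/8 = 11, a_3 = floor((13 + 10)/11) = 2.
  m_4 = 11*2 - 10 = 12, d_4 = (188 - 12^2)/11 = 44/11 = 4, a_4 = floor((13 + 12)/4) = 6.
  m_5 = 4*6 - 12 = 12, d_5 = (188 - 12^2)/4 = 44/4 = 11, a_5 = floor((13 + 12)/11) = 2.
  m_6 = 11*2 - 12 = 10, d_6 = (188 - 10^2)/11 = 88/11 = 8, a_6 = floor((13 + 10)/8) = 2.
  m_7 = 8*2 - 10 = 6, d_7 = (188 - 6^2)/8 = 152/8 = 19, a_7 = floor((13 + 6)/19) = 1.
  m_8 = 19*1 - 6 = 13, d_8 = (188 - 13^2)/19 = 19/19 = 1, a_8 = floor((13 + 13)/1) = 26.
  m_9 = 1*26 - 13 = 13, d_9 = (188 - 13^2)/1 = 19/1 = 19: (m_9, d_9) = (m_1, d_1) = (13, 19), so from here the quotients repeat a_1, ..., a_8; the period length is 8.
So sqrt(188) = [13; (1, 2, 2, 6, 2, 2, 1, 26)] with period length k = 8.
k is even, so the fundamental solution of x^2 - 188y^2 = 1 is (p_{k-1}, q_{k-1}) = (p_7, q_7); compute convergents through index 7.
Convergents (p_i = a_i*p_{i-1} + p_{i-2}, q_i = a_i*q_{i-1} + q_{i-2} with p_{-2}=0, p_{-1}=1, q_{-2}=1, q_{-1}=0):
  i=0: a_0=13, p_0 = 13*1 + 0 = 13, q_0 = 13*0 + 1 = 1.
  i=1: a_1=1, p_1 = 1*13 + 1 = 14, q_1 = 1*1 + 0 = 1.
  i=2: a_2=2, p_2 = 2*14 + 13 = 41, q_2 = 2*1 + 1 = 3.
  i=3: a_3=2, p_3 = 2*41 + 14 = 96, q_3 = 2*3 + 1 = 7.
  i=4: a_4=6, p_4 = 6*96 + 41 = 617, q_4 = 6*7 + 3 = 45.
  i=5: a_5=2, p_5 = 2*617 + 96 = 1330, q_5 = 2*45 + 7 = 97.
  i=6: a_6=2, p_6 = 2*1330 + 617 = 3277, q_6 = 2*97 + 45 = 239.
  i=7: a_7=1, p_7 = 1*3277 + 1330 = 4607, q_7 = 1*239 + 97 = 336.
Check: 4607^2 - 188*336^2 = 21224449 - 21224448 = 1, so (x, y) = (4607, 336) solves the equation, and by the theorem it is the least positive solution.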